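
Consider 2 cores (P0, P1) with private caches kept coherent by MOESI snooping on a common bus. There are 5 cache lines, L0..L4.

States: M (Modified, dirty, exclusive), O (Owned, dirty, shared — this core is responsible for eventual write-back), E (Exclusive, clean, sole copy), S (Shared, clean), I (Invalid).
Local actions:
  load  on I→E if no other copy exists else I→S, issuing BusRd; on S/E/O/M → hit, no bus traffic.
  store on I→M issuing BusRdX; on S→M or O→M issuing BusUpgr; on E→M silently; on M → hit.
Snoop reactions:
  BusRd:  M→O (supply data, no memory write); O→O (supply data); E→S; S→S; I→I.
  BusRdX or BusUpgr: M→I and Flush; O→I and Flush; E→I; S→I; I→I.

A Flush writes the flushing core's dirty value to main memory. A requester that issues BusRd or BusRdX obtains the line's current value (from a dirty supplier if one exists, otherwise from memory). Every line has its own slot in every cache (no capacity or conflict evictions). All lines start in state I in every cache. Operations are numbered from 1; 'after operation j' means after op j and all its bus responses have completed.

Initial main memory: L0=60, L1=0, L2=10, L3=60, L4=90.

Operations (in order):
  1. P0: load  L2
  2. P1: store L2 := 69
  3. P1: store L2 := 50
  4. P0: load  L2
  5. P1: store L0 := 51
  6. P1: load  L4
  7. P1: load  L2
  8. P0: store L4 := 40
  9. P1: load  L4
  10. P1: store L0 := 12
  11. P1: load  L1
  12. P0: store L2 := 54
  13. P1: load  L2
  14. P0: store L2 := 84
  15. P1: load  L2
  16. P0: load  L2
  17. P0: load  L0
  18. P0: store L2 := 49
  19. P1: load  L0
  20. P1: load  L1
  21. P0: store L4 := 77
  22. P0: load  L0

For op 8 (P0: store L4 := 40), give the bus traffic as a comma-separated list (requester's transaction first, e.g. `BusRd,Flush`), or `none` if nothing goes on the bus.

[1] P0: load  L2 | P0:E(10), P1:I | bus: BusRd
[2] P1: store L2 := 69 | P0:I, P1:M(69) | bus: BusRdX
[3] P1: store L2 := 50 | P0:I, P1:M(50) | bus: none
[4] P0: load  L2 | P0:S(50), P1:O(50) | bus: BusRd
[5] P1: store L0 := 51 | P0:I, P1:M(51) | bus: BusRdX
[6] P1: load  L4 | P0:I, P1:E(90) | bus: BusRd
[7] P1: load  L2 | P0:S(50), P1:O(50) | bus: none
[8] P0: store L4 := 40 | P0:M(40), P1:I | bus: BusRdX
[9] P1: load  L4 | P0:O(40), P1:S(40) | bus: BusRd
[10] P1: store L0 := 12 | P0:I, P1:M(12) | bus: none
[11] P1: load  L1 | P0:I, P1:E(0) | bus: BusRd
[12] P0: store L2 := 54 | P0:M(54), P1:I | bus: BusUpgr,Flush
[13] P1: load  L2 | P0:O(54), P1:S(54) | bus: BusRd
[14] P0: store L2 := 84 | P0:M(84), P1:I | bus: BusUpgr
[15] P1: load  L2 | P0:O(84), P1:S(84) | bus: BusRd
[16] P0: load  L2 | P0:O(84), P1:S(84) | bus: none
[17] P0: load  L0 | P0:S(12), P1:O(12) | bus: BusRd
[18] P0: store L2 := 49 | P0:M(49), P1:I | bus: BusUpgr
[19] P1: load  L0 | P0:S(12), P1:O(12) | bus: none
[20] P1: load  L1 | P0:I, P1:E(0) | bus: none
[21] P0: store L4 := 77 | P0:M(77), P1:I | bus: BusUpgr
[22] P0: load  L0 | P0:S(12), P1:O(12) | bus: none

bus = BusRdX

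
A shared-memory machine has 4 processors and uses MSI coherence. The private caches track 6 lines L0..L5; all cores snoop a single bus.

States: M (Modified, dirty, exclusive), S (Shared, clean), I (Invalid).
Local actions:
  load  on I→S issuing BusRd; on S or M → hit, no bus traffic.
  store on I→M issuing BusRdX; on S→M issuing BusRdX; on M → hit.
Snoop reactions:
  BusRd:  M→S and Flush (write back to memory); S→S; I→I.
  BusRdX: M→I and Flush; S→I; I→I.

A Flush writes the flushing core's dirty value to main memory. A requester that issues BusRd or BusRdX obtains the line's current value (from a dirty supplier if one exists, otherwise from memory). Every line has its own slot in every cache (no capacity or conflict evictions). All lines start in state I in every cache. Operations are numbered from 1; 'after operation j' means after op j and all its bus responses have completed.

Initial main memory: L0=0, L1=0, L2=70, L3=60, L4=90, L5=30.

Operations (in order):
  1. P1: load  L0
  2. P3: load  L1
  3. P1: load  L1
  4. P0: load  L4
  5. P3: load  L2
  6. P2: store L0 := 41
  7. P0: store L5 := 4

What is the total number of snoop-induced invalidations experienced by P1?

[1] P1: load  L0 | P0:I, P1:S(0), P2:I, P3:I | bus: BusRd
[2] P3: load  L1 | P0:I, P1:I, P2:I, P3:S(0) | bus: BusRd
[3] P1: load  L1 | P0:I, P1:S(0), P2:I, P3:S(0) | bus: BusRd
[4] P0: load  L4 | P0:S(90), P1:I, P2:I, P3:I | bus: BusRd
[5] P3: load  L2 | P0:I, P1:I, P2:I, P3:S(70) | bus: BusRd
[6] P2: store L0 := 41 | P0:I, P1:I, P2:M(41), P3:I | bus: BusRdX
[7] P0: store L5 := 4 | P0:M(4), P1:I, P2:I, P3:I | bus: BusRdX

invalidations = 1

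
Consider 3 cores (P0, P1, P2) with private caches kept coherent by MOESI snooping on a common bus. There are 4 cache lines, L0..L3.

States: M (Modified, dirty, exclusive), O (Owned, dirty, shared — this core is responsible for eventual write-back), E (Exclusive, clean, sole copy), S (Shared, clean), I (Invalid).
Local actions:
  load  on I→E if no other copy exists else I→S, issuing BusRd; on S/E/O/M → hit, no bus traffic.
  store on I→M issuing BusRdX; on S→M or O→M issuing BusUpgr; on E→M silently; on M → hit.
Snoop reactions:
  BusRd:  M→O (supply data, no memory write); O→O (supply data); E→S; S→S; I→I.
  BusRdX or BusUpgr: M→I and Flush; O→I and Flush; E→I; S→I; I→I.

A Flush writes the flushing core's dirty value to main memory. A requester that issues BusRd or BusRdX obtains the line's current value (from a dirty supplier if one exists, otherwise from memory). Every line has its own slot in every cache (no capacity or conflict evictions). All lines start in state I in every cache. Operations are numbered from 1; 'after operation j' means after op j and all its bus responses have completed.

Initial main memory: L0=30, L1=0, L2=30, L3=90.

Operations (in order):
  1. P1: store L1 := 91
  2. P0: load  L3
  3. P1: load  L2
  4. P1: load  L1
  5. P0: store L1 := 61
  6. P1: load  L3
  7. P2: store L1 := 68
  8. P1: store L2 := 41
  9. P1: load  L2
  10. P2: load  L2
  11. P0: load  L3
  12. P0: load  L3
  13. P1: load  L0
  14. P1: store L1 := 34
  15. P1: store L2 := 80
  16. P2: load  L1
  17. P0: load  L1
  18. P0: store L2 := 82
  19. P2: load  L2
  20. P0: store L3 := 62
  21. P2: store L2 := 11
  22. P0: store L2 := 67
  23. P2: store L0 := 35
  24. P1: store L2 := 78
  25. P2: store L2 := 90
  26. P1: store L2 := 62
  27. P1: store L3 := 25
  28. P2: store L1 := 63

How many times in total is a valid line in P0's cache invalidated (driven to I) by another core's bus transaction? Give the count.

invalidations = 5

step 1: P1: store L1 := 91  ⟶  IMI  (L1)  txn=BusRdX  M[L1]=0
step 2: P0: load  L3  ⟶  EII  (L3)  txn=BusRd  M[L3]=90
step 3: P1: load  L2  ⟶  IEI  (L2)  txn=BusRd  M[L2]=30
step 4: P1: load  L1  ⟶  IMI  (L1)  txn=∅  M[L1]=0
step 5: P0: store L1 := 61  ⟶  MII  (L1)  txn=BusRdX+Flush  M[L1]=91
step 6: P1: load  L3  ⟶  SSI  (L3)  txn=BusRd  M[L3]=90
step 7: P2: store L1 := 68  ⟶  IIM  (L1)  txn=BusRdX+Flush  M[L1]=61
step 8: P1: store L2 := 41  ⟶  IMI  (L2)  txn=∅  M[L2]=30
step 9: P1: load  L2  ⟶  IMI  (L2)  txn=∅  M[L2]=30
step 10: P2: load  L2  ⟶  IOS  (L2)  txn=BusRd  M[L2]=30
step 11: P0: load  L3  ⟶  SSI  (L3)  txn=∅  M[L3]=90
step 12: P0: load  L3  ⟶  SSI  (L3)  txn=∅  M[L3]=90
step 13: P1: load  L0  ⟶  IEI  (L0)  txn=BusRd  M[L0]=30
step 14: P1: store L1 := 34  ⟶  IMI  (L1)  txn=BusRdX+Flush  M[L1]=68
step 15: P1: store L2 := 80  ⟶  IMI  (L2)  txn=BusUpgr  M[L2]=30
step 16: P2: load  L1  ⟶  IOS  (L1)  txn=BusRd  M[L1]=68
step 17: P0: load  L1  ⟶  SOS  (L1)  txn=BusRd  M[L1]=68
step 18: P0: store L2 := 82  ⟶  MII  (L2)  txn=BusRdX+Flush  M[L2]=80
step 19: P2: load  L2  ⟶  OIS  (L2)  txn=BusRd  M[L2]=80
step 20: P0: store L3 := 62  ⟶  MII  (L3)  txn=BusUpgr  M[L3]=90
step 21: P2: store L2 := 11  ⟶  IIM  (L2)  txn=BusUpgr+Flush  M[L2]=82
step 22: P0: store L2 := 67  ⟶  MII  (L2)  txn=BusRdX+Flush  M[L2]=11
step 23: P2: store L0 := 35  ⟶  IIM  (L0)  txn=BusRdX  M[L0]=30
step 24: P1: store L2 := 78  ⟶  IMI  (L2)  txn=BusRdX+Flush  M[L2]=67
step 25: P2: store L2 := 90  ⟶  IIM  (L2)  txn=BusRdX+Flush  M[L2]=78
step 26: P1: store L2 := 62  ⟶  IMI  (L2)  txn=BusRdX+Flush  M[L2]=90
step 27: P1: store L3 := 25  ⟶  IMI  (L3)  txn=BusRdX+Flush  M[L3]=62
step 28: P2: store L1 := 63  ⟶  IIM  (L1)  txn=BusUpgr+Flush  M[L1]=34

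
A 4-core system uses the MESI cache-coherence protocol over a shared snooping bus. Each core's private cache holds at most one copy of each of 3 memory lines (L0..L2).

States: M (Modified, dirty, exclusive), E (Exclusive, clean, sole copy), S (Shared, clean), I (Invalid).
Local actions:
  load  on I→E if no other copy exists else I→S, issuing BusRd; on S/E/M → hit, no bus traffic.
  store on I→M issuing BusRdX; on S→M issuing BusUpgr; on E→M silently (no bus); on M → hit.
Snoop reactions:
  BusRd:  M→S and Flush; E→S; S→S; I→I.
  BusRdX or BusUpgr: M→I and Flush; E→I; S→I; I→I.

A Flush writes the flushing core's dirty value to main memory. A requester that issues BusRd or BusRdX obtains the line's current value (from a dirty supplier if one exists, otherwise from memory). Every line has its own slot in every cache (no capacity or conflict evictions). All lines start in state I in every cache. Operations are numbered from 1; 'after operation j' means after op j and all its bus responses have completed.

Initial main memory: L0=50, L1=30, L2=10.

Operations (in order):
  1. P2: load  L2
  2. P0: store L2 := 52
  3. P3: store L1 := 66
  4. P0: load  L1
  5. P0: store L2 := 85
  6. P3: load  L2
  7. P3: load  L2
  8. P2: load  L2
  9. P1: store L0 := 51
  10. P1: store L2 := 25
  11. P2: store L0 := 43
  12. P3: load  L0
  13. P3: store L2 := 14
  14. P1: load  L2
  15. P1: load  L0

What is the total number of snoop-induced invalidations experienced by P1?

invalidations = 2

step 1: P2: load  L2  ⟶  IIEI  (L2)  txn=BusRd  M[L2]=10
step 2: P0: store L2 := 52  ⟶  MIII  (L2)  txn=BusRdX  M[L2]=10
step 3: P3: store L1 := 66  ⟶  IIIM  (L1)  txn=BusRdX  M[L1]=30
step 4: P0: load  L1  ⟶  SIIS  (L1)  txn=BusRd+Flush  M[L1]=66
step 5: P0: store L2 := 85  ⟶  MIII  (L2)  txn=∅  M[L2]=10
step 6: P3: load  L2  ⟶  SIIS  (L2)  txn=BusRd+Flush  M[L2]=85
step 7: P3: load  L2  ⟶  SIIS  (L2)  txn=∅  M[L2]=85
step 8: P2: load  L2  ⟶  SISS  (L2)  txn=BusRd  M[L2]=85
step 9: P1: store L0 := 51  ⟶  IMII  (L0)  txn=BusRdX  M[L0]=50
step 10: P1: store L2 := 25  ⟶  IMII  (L2)  txn=BusRdX  M[L2]=85
step 11: P2: store L0 := 43  ⟶  IIMI  (L0)  txn=BusRdX+Flush  M[L0]=51
step 12: P3: load  L0  ⟶  IISS  (L0)  txn=BusRd+Flush  M[L0]=43
step 13: P3: store L2 := 14  ⟶  IIIM  (L2)  txn=BusRdX+Flush  M[L2]=25
step 14: P1: load  L2  ⟶  ISIS  (L2)  txn=BusRd+Flush  M[L2]=14
step 15: P1: load  L0  ⟶  ISSS  (L0)  txn=BusRd  M[L0]=43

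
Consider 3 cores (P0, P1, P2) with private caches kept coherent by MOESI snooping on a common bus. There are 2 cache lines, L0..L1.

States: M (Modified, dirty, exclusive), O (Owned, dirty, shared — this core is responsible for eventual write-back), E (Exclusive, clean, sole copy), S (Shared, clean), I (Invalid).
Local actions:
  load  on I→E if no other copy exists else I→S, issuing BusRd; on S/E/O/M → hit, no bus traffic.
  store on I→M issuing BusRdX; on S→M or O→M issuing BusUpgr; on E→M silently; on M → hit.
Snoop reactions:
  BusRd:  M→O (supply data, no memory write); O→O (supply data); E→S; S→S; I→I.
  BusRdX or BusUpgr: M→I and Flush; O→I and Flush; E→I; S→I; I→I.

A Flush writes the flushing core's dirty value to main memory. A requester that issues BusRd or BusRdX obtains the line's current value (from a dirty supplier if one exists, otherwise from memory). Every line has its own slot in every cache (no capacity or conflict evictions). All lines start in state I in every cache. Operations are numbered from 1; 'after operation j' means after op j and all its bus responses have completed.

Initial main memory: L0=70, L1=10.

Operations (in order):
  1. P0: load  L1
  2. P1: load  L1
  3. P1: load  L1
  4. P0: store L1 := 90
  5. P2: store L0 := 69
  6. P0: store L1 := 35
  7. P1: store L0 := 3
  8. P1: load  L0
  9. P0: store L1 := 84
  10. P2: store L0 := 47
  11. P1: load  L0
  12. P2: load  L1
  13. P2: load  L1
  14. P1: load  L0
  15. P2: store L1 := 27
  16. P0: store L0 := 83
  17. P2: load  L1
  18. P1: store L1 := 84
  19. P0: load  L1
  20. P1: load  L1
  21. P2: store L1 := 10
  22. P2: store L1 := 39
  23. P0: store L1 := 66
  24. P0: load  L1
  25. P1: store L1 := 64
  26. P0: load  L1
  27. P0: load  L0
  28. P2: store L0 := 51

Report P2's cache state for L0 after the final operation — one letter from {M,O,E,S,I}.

  op1 P0: load  L1 → E/I/I on L1; bus BusRd; mem=10
  op2 P1: load  L1 → S/S/I on L1; bus BusRd; mem=10
  op3 P1: load  L1 → S/S/I on L1; bus (none); mem=10
  op4 P0: store L1 := 90 → M/I/I on L1; bus BusUpgr; mem=10
  op5 P2: store L0 := 69 → I/I/M on L0; bus BusRdX; mem=70
  op6 P0: store L1 := 35 → M/I/I on L1; bus (none); mem=10
  op7 P1: store L0 := 3 → I/M/I on L0; bus BusRdX Flush; mem=69
  op8 P1: load  L0 → I/M/I on L0; bus (none); mem=69
  op9 P0: store L1 := 84 → M/I/I on L1; bus (none); mem=10
  op10 P2: store L0 := 47 → I/I/M on L0; bus BusRdX Flush; mem=3
  op11 P1: load  L0 → I/S/O on L0; bus BusRd; mem=3
  op12 P2: load  L1 → O/I/S on L1; bus BusRd; mem=10
  op13 P2: load  L1 → O/I/S on L1; bus (none); mem=10
  op14 P1: load  L0 → I/S/O on L0; bus (none); mem=3
  op15 P2: store L1 := 27 → I/I/M on L1; bus BusUpgr Flush; mem=84
  op16 P0: store L0 := 83 → M/I/I on L0; bus BusRdX Flush; mem=47
  op17 P2: load  L1 → I/I/M on L1; bus (none); mem=84
  op18 P1: store L1 := 84 → I/M/I on L1; bus BusRdX Flush; mem=27
  op19 P0: load  L1 → S/O/I on L1; bus BusRd; mem=27
  op20 P1: load  L1 → S/O/I on L1; bus (none); mem=27
  op21 P2: store L1 := 10 → I/I/M on L1; bus BusRdX Flush; mem=84
  op22 P2: store L1 := 39 → I/I/M on L1; bus (none); mem=84
  op23 P0: store L1 := 66 → M/I/I on L1; bus BusRdX Flush; mem=39
  op24 P0: load  L1 → M/I/I on L1; bus (none); mem=39
  op25 P1: store L1 := 64 → I/M/I on L1; bus BusRdX Flush; mem=66
  op26 P0: load  L1 → S/O/I on L1; bus BusRd; mem=66
  op27 P0: load  L0 → M/I/I on L0; bus (none); mem=47
  op28 P2: store L0 := 51 → I/I/M on L0; bus BusRdX Flush; mem=83

state = M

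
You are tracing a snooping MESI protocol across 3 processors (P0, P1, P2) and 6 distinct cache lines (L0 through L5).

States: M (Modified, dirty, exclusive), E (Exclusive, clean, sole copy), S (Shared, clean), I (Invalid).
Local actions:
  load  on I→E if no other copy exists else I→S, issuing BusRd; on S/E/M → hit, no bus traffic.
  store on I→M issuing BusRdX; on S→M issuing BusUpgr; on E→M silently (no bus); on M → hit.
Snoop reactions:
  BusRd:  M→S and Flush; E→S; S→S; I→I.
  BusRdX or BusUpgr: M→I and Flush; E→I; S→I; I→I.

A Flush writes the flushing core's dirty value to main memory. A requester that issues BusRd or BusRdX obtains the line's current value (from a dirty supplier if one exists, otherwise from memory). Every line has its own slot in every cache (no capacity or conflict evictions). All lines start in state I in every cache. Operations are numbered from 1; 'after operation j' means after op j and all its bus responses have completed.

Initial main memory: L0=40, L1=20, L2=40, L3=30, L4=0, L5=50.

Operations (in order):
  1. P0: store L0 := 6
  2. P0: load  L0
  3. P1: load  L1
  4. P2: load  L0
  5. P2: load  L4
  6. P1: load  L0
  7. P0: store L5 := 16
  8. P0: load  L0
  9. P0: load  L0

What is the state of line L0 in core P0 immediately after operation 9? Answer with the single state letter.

step 1: P0: store L0 := 6  ⟶  MII  (L0)  txn=BusRdX  M[L0]=40
step 2: P0: load  L0  ⟶  MII  (L0)  txn=∅  M[L0]=40
step 3: P1: load  L1  ⟶  IEI  (L1)  txn=BusRd  M[L1]=20
step 4: P2: load  L0  ⟶  SIS  (L0)  txn=BusRd+Flush  M[L0]=6
step 5: P2: load  L4  ⟶  IIE  (L4)  txn=BusRd  M[L4]=0
step 6: P1: load  L0  ⟶  SSS  (L0)  txn=BusRd  M[L0]=6
step 7: P0: store L5 := 16  ⟶  MII  (L5)  txn=BusRdX  M[L5]=50
step 8: P0: load  L0  ⟶  SSS  (L0)  txn=∅  M[L0]=6
step 9: P0: load  L0  ⟶  SSS  (L0)  txn=∅  M[L0]=6

state = S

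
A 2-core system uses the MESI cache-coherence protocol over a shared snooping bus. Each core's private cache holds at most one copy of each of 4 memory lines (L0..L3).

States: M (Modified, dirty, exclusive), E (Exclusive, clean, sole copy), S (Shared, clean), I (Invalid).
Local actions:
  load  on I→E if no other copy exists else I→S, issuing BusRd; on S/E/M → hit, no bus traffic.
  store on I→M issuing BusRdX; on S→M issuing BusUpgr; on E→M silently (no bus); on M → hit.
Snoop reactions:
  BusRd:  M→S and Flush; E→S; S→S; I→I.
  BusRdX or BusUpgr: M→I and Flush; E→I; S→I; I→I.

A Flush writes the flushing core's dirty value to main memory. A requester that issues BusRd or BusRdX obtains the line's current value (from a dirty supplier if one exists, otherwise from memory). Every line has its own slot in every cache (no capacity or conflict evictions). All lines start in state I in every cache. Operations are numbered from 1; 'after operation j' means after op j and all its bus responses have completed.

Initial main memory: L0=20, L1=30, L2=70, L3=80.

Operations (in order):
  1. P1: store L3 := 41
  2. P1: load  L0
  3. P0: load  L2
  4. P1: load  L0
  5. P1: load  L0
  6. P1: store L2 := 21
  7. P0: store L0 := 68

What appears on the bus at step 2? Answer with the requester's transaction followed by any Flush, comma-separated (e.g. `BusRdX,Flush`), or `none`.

bus = BusRd

step 1: P1: store L3 := 41  ⟶  IM  (L3)  txn=BusRdX  M[L3]=80
step 2: P1: load  L0  ⟶  IE  (L0)  txn=BusRd  M[L0]=20
step 3: P0: load  L2  ⟶  EI  (L2)  txn=BusRd  M[L2]=70
step 4: P1: load  L0  ⟶  IE  (L0)  txn=∅  M[L0]=20
step 5: P1: load  L0  ⟶  IE  (L0)  txn=∅  M[L0]=20
step 6: P1: store L2 := 21  ⟶  IM  (L2)  txn=BusRdX  M[L2]=70
step 7: P0: store L0 := 68  ⟶  MI  (L0)  txn=BusRdX  M[L0]=20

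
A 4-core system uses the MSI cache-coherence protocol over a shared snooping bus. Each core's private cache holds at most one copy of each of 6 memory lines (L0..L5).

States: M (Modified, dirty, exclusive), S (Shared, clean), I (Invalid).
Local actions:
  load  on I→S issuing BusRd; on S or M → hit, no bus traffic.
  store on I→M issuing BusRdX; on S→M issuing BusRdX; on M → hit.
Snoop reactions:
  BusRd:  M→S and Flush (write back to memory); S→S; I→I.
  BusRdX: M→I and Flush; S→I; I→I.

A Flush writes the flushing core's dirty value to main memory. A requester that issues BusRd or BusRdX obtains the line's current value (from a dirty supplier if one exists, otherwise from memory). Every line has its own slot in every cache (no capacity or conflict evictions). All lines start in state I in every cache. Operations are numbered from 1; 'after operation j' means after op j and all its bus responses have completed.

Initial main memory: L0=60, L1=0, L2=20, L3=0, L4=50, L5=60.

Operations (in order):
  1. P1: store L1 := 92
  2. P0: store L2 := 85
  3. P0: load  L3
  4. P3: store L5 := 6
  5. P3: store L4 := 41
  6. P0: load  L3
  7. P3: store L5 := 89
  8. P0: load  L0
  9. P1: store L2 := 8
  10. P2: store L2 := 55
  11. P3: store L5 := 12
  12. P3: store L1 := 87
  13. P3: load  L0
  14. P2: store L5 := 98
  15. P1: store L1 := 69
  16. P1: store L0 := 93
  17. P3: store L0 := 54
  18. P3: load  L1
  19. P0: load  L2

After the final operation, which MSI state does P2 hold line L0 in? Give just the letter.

  op1 P1: store L1 := 92 → I/M/I/I on L1; bus BusRdX; mem=0
  op2 P0: store L2 := 85 → M/I/I/I on L2; bus BusRdX; mem=20
  op3 P0: load  L3 → S/I/I/I on L3; bus BusRd; mem=0
  op4 P3: store L5 := 6 → I/I/I/M on L5; bus BusRdX; mem=60
  op5 P3: store L4 := 41 → I/I/I/M on L4; bus BusRdX; mem=50
  op6 P0: load  L3 → S/I/I/I on L3; bus (none); mem=0
  op7 P3: store L5 := 89 → I/I/I/M on L5; bus (none); mem=60
  op8 P0: load  L0 → S/I/I/I on L0; bus BusRd; mem=60
  op9 P1: store L2 := 8 → I/M/I/I on L2; bus BusRdX Flush; mem=85
  op10 P2: store L2 := 55 → I/I/M/I on L2; bus BusRdX Flush; mem=8
  op11 P3: store L5 := 12 → I/I/I/M on L5; bus (none); mem=60
  op12 P3: store L1 := 87 → I/I/I/M on L1; bus BusRdX Flush; mem=92
  op13 P3: load  L0 → S/I/I/S on L0; bus BusRd; mem=60
  op14 P2: store L5 := 98 → I/I/M/I on L5; bus BusRdX Flush; mem=12
  op15 P1: store L1 := 69 → I/M/I/I on L1; bus BusRdX Flush; mem=87
  op16 P1: store L0 := 93 → I/M/I/I on L0; bus BusRdX; mem=60
  op17 P3: store L0 := 54 → I/I/I/M on L0; bus BusRdX Flush; mem=93
  op18 P3: load  L1 → I/S/I/S on L1; bus BusRd Flush; mem=69
  op19 P0: load  L2 → S/I/S/I on L2; bus BusRd Flush; mem=55

state = I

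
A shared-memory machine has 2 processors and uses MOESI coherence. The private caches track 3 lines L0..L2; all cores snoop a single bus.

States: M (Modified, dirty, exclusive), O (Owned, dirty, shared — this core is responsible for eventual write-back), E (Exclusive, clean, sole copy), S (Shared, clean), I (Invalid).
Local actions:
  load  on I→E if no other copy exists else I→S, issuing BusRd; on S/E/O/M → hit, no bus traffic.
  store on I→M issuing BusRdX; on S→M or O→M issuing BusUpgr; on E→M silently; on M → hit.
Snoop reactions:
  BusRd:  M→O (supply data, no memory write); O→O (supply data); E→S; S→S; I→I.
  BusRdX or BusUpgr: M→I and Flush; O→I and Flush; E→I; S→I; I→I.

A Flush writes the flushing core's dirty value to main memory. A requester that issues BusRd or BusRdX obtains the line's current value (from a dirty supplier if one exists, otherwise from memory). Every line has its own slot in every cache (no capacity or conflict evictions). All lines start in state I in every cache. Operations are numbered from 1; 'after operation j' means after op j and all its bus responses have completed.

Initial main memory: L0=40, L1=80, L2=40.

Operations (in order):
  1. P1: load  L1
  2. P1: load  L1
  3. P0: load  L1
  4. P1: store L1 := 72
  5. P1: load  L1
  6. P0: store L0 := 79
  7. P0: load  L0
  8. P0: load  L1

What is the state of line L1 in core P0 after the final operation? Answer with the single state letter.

state = S

1. P1: load  L1  bus=[BusRd]  L1: P0=I P1=E  mem[L1]=80
2. P1: load  L1  bus=[-]  L1: P0=I P1=E  mem[L1]=80
3. P0: load  L1  bus=[BusRd]  L1: P0=S P1=S  mem[L1]=80
4. P1: store L1 := 72  bus=[BusUpgr]  L1: P0=I P1=M  mem[L1]=80
5. P1: load  L1  bus=[-]  L1: P0=I P1=M  mem[L1]=80
6. P0: store L0 := 79  bus=[BusRdX]  L0: P0=M P1=I  mem[L0]=40
7. P0: load  L0  bus=[-]  L0: P0=M P1=I  mem[L0]=40
8. P0: load  L1  bus=[BusRd]  L1: P0=S P1=O  mem[L1]=80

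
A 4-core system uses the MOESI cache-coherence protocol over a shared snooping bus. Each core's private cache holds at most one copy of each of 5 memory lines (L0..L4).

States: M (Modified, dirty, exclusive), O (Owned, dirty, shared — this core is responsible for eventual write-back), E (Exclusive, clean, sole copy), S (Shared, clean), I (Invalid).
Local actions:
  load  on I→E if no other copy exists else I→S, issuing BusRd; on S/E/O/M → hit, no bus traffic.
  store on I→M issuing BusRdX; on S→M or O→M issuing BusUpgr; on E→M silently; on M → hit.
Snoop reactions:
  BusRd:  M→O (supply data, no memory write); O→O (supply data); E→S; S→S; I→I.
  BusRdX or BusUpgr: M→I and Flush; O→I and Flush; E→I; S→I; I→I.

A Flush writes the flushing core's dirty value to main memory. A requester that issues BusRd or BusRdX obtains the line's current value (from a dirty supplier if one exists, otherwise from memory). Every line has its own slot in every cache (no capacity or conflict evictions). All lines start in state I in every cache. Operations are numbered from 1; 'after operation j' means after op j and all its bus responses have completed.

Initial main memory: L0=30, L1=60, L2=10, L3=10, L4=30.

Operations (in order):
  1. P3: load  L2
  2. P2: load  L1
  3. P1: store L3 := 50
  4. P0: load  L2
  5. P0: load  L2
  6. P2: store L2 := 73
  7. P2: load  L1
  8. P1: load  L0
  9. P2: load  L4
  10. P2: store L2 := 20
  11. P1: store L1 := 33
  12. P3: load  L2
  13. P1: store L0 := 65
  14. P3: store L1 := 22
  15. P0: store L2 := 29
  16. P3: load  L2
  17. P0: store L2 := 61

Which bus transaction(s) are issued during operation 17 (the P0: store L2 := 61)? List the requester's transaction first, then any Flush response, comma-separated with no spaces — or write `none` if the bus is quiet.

bus = BusUpgr

[1] P3: load  L2 | P0:I, P1:I, P2:I, P3:E(10) | bus: BusRd
[2] P2: load  L1 | P0:I, P1:I, P2:E(60), P3:I | bus: BusRd
[3] P1: store L3 := 50 | P0:I, P1:M(50), P2:I, P3:I | bus: BusRdX
[4] P0: load  L2 | P0:S(10), P1:I, P2:I, P3:S(10) | bus: BusRd
[5] P0: load  L2 | P0:S(10), P1:I, P2:I, P3:S(10) | bus: none
[6] P2: store L2 := 73 | P0:I, P1:I, P2:M(73), P3:I | bus: BusRdX
[7] P2: load  L1 | P0:I, P1:I, P2:E(60), P3:I | bus: none
[8] P1: load  L0 | P0:I, P1:E(30), P2:I, P3:I | bus: BusRd
[9] P2: load  L4 | P0:I, P1:I, P2:E(30), P3:I | bus: BusRd
[10] P2: store L2 := 20 | P0:I, P1:I, P2:M(20), P3:I | bus: none
[11] P1: store L1 := 33 | P0:I, P1:M(33), P2:I, P3:I | bus: BusRdX
[12] P3: load  L2 | P0:I, P1:I, P2:O(20), P3:S(20) | bus: BusRd
[13] P1: store L0 := 65 | P0:I, P1:M(65), P2:I, P3:I | bus: none
[14] P3: store L1 := 22 | P0:I, P1:I, P2:I, P3:M(22) | bus: BusRdX,Flush
[15] P0: store L2 := 29 | P0:M(29), P1:I, P2:I, P3:I | bus: BusRdX,Flush
[16] P3: load  L2 | P0:O(29), P1:I, P2:I, P3:S(29) | bus: BusRd
[17] P0: store L2 := 61 | P0:M(61), P1:I, P2:I, P3:I | bus: BusUpgr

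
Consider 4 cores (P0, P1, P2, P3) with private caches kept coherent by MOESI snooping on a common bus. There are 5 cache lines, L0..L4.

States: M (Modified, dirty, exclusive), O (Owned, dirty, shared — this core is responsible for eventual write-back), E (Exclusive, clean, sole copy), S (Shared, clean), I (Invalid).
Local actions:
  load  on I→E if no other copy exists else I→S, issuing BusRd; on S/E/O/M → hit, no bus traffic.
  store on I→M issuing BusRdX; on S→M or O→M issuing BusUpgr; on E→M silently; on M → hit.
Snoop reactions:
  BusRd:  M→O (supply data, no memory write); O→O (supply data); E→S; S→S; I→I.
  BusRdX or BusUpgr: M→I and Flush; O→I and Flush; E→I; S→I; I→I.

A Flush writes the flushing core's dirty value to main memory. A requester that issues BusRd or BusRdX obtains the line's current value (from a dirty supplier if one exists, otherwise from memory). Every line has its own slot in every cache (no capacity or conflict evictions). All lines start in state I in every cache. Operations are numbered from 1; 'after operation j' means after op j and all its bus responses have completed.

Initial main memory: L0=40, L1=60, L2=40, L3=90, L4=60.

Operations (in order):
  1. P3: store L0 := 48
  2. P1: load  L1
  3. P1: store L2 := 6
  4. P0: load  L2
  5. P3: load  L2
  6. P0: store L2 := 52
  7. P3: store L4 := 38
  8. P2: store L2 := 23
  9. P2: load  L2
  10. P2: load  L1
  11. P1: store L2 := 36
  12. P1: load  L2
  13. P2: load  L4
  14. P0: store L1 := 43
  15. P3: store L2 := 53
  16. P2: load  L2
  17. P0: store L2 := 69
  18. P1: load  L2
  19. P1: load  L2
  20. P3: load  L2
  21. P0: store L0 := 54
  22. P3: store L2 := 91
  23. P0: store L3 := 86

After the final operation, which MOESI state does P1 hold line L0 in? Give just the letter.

  op1 P3: store L0 := 48 → I/I/I/M on L0; bus BusRdX; mem=40
  op2 P1: load  L1 → I/E/I/I on L1; bus BusRd; mem=60
  op3 P1: store L2 := 6 → I/M/I/I on L2; bus BusRdX; mem=40
  op4 P0: load  L2 → S/O/I/I on L2; bus BusRd; mem=40
  op5 P3: load  L2 → S/O/I/S on L2; bus BusRd; mem=40
  op6 P0: store L2 := 52 → M/I/I/I on L2; bus BusUpgr Flush; mem=6
  op7 P3: store L4 := 38 → I/I/I/M on L4; bus BusRdX; mem=60
  op8 P2: store L2 := 23 → I/I/M/I on L2; bus BusRdX Flush; mem=52
  op9 P2: load  L2 → I/I/M/I on L2; bus (none); mem=52
  op10 P2: load  L1 → I/S/S/I on L1; bus BusRd; mem=60
  op11 P1: store L2 := 36 → I/M/I/I on L2; bus BusRdX Flush; mem=23
  op12 P1: load  L2 → I/M/I/I on L2; bus (none); mem=23
  op13 P2: load  L4 → I/I/S/O on L4; bus BusRd; mem=60
  op14 P0: store L1 := 43 → M/I/I/I on L1; bus BusRdX; mem=60
  op15 P3: store L2 := 53 → I/I/I/M on L2; bus BusRdX Flush; mem=36
  op16 P2: load  L2 → I/I/S/O on L2; bus BusRd; mem=36
  op17 P0: store L2 := 69 → M/I/I/I on L2; bus BusRdX Flush; mem=53
  op18 P1: load  L2 → O/S/I/I on L2; bus BusRd; mem=53
  op19 P1: load  L2 → O/S/I/I on L2; bus (none); mem=53
  op20 P3: load  L2 → O/S/I/S on L2; bus BusRd; mem=53
  op21 P0: store L0 := 54 → M/I/I/I on L0; bus BusRdX Flush; mem=48
  op22 P3: store L2 := 91 → I/I/I/M on L2; bus BusUpgr Flush; mem=69
  op23 P0: store L3 := 86 → M/I/I/I on L3; bus BusRdX; mem=90

state = I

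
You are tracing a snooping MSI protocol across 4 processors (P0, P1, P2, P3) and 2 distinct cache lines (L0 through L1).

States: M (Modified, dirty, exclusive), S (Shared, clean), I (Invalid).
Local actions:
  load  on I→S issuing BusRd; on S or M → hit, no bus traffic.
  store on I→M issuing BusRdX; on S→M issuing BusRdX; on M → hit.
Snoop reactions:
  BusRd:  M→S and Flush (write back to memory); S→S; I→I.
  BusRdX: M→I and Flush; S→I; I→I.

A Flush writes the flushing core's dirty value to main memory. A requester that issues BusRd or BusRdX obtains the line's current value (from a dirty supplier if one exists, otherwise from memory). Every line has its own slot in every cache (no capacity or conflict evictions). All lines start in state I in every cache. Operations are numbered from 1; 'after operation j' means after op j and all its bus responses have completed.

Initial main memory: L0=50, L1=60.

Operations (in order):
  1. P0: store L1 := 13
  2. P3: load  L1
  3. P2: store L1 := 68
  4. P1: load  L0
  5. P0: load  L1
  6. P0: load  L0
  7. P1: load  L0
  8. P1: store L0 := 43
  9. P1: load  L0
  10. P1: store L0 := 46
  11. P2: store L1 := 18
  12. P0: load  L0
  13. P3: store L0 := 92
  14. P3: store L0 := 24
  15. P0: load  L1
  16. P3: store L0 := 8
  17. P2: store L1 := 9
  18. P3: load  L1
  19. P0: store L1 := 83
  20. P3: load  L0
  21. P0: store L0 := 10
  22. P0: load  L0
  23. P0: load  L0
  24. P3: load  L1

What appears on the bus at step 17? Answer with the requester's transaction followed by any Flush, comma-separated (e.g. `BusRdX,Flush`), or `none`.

  op1 P0: store L1 := 13 → M/I/I/I on L1; bus BusRdX; mem=60
  op2 P3: load  L1 → S/I/I/S on L1; bus BusRd Flush; mem=13
  op3 P2: store L1 := 68 → I/I/M/I on L1; bus BusRdX; mem=13
  op4 P1: load  L0 → I/S/I/I on L0; bus BusRd; mem=50
  op5 P0: load  L1 → S/I/S/I on L1; bus BusRd Flush; mem=68
  op6 P0: load  L0 → S/S/I/I on L0; bus BusRd; mem=50
  op7 P1: load  L0 → S/S/I/I on L0; bus (none); mem=50
  op8 P1: store L0 := 43 → I/M/I/I on L0; bus BusRdX; mem=50
  op9 P1: load  L0 → I/M/I/I on L0; bus (none); mem=50
  op10 P1: store L0 := 46 → I/M/I/I on L0; bus (none); mem=50
  op11 P2: store L1 := 18 → I/I/M/I on L1; bus BusRdX; mem=68
  op12 P0: load  L0 → S/S/I/I on L0; bus BusRd Flush; mem=46
  op13 P3: store L0 := 92 → I/I/I/M on L0; bus BusRdX; mem=46
  op14 P3: store L0 := 24 → I/I/I/M on L0; bus (none); mem=46
  op15 P0: load  L1 → S/I/S/I on L1; bus BusRd Flush; mem=18
  op16 P3: store L0 := 8 → I/I/I/M on L0; bus (none); mem=46
  op17 P2: store L1 := 9 → I/I/M/I on L1; bus BusRdX; mem=18
  op18 P3: load  L1 → I/I/S/S on L1; bus BusRd Flush; mem=9
  op19 P0: store L1 := 83 → M/I/I/I on L1; bus BusRdX; mem=9
  op20 P3: load  L0 → I/I/I/M on L0; bus (none); mem=46
  op21 P0: store L0 := 10 → M/I/I/I on L0; bus BusRdX Flush; mem=8
  op22 P0: load  L0 → M/I/I/I on L0; bus (none); mem=8
  op23 P0: load  L0 → M/I/I/I on L0; bus (none); mem=8
  op24 P3: load  L1 → S/I/I/S on L1; bus BusRd Flush; mem=83

bus = BusRdX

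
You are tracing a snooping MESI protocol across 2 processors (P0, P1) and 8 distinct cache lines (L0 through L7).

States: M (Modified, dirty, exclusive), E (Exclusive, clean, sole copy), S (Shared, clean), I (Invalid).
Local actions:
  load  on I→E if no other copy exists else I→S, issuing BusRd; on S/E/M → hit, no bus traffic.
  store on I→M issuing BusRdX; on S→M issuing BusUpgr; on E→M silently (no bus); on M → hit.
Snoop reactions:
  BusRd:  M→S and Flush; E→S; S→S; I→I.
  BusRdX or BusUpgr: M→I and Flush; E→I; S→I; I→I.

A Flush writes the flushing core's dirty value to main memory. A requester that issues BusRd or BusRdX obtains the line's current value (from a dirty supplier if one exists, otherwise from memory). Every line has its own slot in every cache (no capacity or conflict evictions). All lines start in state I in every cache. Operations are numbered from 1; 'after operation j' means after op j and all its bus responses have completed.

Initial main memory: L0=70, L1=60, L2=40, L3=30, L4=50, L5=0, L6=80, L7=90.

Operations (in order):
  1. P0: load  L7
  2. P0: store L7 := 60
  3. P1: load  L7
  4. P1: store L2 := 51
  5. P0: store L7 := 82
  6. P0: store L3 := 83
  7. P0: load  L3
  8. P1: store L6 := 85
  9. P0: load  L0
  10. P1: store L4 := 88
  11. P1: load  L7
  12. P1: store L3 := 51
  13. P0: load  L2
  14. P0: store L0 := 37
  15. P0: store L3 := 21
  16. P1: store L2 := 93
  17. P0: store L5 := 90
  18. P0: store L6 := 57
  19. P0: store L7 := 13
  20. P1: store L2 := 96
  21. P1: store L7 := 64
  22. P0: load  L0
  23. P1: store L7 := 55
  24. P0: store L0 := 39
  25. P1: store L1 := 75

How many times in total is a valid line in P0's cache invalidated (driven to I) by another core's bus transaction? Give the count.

invalidations = 3

1. P0: load  L7  bus=[BusRd]  L7: P0=E P1=I  mem[L7]=90
2. P0: store L7 := 60  bus=[-]  L7: P0=M P1=I  mem[L7]=90
3. P1: load  L7  bus=[BusRd,Flush]  L7: P0=S P1=S  mem[L7]=60
4. P1: store L2 := 51  bus=[BusRdX]  L2: P0=I P1=M  mem[L2]=40
5. P0: store L7 := 82  bus=[BusUpgr]  L7: P0=M P1=I  mem[L7]=60
6. P0: store L3 := 83  bus=[BusRdX]  L3: P0=M P1=I  mem[L3]=30
7. P0: load  L3  bus=[-]  L3: P0=M P1=I  mem[L3]=30
8. P1: store L6 := 85  bus=[BusRdX]  L6: P0=I P1=M  mem[L6]=80
9. P0: load  L0  bus=[BusRd]  L0: P0=E P1=I  mem[L0]=70
10. P1: store L4 := 88  bus=[BusRdX]  L4: P0=I P1=M  mem[L4]=50
11. P1: load  L7  bus=[BusRd,Flush]  L7: P0=S P1=S  mem[L7]=82
12. P1: store L3 := 51  bus=[BusRdX,Flush]  L3: P0=I P1=M  mem[L3]=83
13. P0: load  L2  bus=[BusRd,Flush]  L2: P0=S P1=S  mem[L2]=51
14. P0: store L0 := 37  bus=[-]  L0: P0=M P1=I  mem[L0]=70
15. P0: store L3 := 21  bus=[BusRdX,Flush]  L3: P0=M P1=I  mem[L3]=51
16. P1: store L2 := 93  bus=[BusUpgr]  L2: P0=I P1=M  mem[L2]=51
17. P0: store L5 := 90  bus=[BusRdX]  L5: P0=M P1=I  mem[L5]=0
18. P0: store L6 := 57  bus=[BusRdX,Flush]  L6: P0=M P1=I  mem[L6]=85
19. P0: store L7 := 13  bus=[BusUpgr]  L7: P0=M P1=I  mem[L7]=82
20. P1: store L2 := 96  bus=[-]  L2: P0=I P1=M  mem[L2]=51
21. P1: store L7 := 64  bus=[BusRdX,Flush]  L7: P0=I P1=M  mem[L7]=13
22. P0: load  L0  bus=[-]  L0: P0=M P1=I  mem[L0]=70
23. P1: store L7 := 55  bus=[-]  L7: P0=I P1=M  mem[L7]=13
24. P0: store L0 := 39  bus=[-]  L0: P0=M P1=I  mem[L0]=70
25. P1: store L1 := 75  bus=[BusRdX]  L1: P0=I P1=M  mem[L1]=60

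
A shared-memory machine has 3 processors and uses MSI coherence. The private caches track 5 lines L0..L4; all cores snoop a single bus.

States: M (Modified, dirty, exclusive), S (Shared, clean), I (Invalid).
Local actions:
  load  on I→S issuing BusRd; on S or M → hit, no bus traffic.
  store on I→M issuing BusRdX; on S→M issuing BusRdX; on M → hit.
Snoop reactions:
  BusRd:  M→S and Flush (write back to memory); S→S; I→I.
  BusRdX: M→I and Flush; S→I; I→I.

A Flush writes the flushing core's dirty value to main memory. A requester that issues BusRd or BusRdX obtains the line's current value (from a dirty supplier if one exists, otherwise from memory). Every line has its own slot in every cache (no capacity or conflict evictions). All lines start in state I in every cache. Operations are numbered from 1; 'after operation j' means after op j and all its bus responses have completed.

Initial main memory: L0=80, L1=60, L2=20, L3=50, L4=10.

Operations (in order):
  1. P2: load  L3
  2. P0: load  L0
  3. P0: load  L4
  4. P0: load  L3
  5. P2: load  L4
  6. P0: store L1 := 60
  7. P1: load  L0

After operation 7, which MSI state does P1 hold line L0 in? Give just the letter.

step 1: P2: load  L3  ⟶  IIS  (L3)  txn=BusRd  M[L3]=50
step 2: P0: load  L0  ⟶  SII  (L0)  txn=BusRd  M[L0]=80
step 3: P0: load  L4  ⟶  SII  (L4)  txn=BusRd  M[L4]=10
step 4: P0: load  L3  ⟶  SIS  (L3)  txn=BusRd  M[L3]=50
step 5: P2: load  L4  ⟶  SIS  (L4)  txn=BusRd  M[L4]=10
step 6: P0: store L1 := 60  ⟶  MII  (L1)  txn=BusRdX  M[L1]=60
step 7: P1: load  L0  ⟶  SSI  (L0)  txn=BusRd  M[L0]=80

state = S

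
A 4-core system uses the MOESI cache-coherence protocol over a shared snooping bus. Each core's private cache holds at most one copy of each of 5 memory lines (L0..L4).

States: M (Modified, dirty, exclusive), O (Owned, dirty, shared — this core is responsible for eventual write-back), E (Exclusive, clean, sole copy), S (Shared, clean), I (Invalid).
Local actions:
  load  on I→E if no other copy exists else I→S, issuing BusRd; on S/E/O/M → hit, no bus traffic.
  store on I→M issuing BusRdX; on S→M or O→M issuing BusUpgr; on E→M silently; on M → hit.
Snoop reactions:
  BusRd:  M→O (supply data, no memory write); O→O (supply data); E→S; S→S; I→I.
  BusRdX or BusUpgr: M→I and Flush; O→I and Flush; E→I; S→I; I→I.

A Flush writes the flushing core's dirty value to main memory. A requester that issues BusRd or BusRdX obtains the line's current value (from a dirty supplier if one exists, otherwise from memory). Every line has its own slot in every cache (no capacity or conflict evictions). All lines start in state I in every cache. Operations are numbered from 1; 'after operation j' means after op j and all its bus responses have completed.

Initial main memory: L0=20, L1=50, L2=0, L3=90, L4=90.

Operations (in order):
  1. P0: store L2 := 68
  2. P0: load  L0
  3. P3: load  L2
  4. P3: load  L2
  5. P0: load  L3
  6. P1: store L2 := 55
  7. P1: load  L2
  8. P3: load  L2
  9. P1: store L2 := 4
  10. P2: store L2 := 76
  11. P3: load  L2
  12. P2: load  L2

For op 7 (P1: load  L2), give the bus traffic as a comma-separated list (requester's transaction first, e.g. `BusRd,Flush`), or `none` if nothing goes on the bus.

bus = none

1. P0: store L2 := 68  bus=[BusRdX]  L2: P0=M P1=I P2=I P3=I  mem[L2]=0
2. P0: load  L0  bus=[BusRd]  L0: P0=E P1=I P2=I P3=I  mem[L0]=20
3. P3: load  L2  bus=[BusRd]  L2: P0=O P1=I P2=I P3=S  mem[L2]=0
4. P3: load  L2  bus=[-]  L2: P0=O P1=I P2=I P3=S  mem[L2]=0
5. P0: load  L3  bus=[BusRd]  L3: P0=E P1=I P2=I P3=I  mem[L3]=90
6. P1: store L2 := 55  bus=[BusRdX,Flush]  L2: P0=I P1=M P2=I P3=I  mem[L2]=68
7. P1: load  L2  bus=[-]  L2: P0=I P1=M P2=I P3=I  mem[L2]=68
8. P3: load  L2  bus=[BusRd]  L2: P0=I P1=O P2=I P3=S  mem[L2]=68
9. P1: store L2 := 4  bus=[BusUpgr]  L2: P0=I P1=M P2=I P3=I  mem[L2]=68
10. P2: store L2 := 76  bus=[BusRdX,Flush]  L2: P0=I P1=I P2=M P3=I  mem[L2]=4
11. P3: load  L2  bus=[BusRd]  L2: P0=I P1=I P2=O P3=S  mem[L2]=4
12. P2: load  L2  bus=[-]  L2: P0=I P1=I P2=O P3=S  mem[L2]=4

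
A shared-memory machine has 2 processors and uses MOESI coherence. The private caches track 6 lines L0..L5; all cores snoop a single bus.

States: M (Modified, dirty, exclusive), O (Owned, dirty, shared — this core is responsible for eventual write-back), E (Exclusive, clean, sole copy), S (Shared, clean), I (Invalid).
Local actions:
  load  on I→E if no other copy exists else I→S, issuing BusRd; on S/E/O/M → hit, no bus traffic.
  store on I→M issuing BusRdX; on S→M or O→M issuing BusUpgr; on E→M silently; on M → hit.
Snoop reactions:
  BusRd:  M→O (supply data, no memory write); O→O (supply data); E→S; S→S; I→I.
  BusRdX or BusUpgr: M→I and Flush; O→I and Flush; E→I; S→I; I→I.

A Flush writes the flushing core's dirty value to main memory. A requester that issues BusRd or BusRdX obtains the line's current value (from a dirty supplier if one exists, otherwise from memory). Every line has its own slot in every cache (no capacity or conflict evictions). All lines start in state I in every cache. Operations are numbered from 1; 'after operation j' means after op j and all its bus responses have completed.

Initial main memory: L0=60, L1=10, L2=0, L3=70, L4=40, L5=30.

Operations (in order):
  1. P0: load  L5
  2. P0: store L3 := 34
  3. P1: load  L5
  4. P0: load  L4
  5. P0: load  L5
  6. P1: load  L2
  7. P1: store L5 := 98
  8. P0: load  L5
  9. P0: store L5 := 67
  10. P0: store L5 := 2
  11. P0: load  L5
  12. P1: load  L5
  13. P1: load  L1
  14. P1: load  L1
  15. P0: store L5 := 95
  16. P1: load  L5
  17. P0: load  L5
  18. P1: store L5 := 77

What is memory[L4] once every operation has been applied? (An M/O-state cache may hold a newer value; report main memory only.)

  op1 P0: load  L5 → E/I on L5; bus BusRd; mem=30
  op2 P0: store L3 := 34 → M/I on L3; bus BusRdX; mem=70
  op3 P1: load  L5 → S/S on L5; bus BusRd; mem=30
  op4 P0: load  L4 → E/I on L4; bus BusRd; mem=40
  op5 P0: load  L5 → S/S on L5; bus (none); mem=30
  op6 P1: load  L2 → I/E on L2; bus BusRd; mem=0
  op7 P1: store L5 := 98 → I/M on L5; bus BusUpgr; mem=30
  op8 P0: load  L5 → S/O on L5; bus BusRd; mem=30
  op9 P0: store L5 := 67 → M/I on L5; bus BusUpgr Flush; mem=98
  op10 P0: store L5 := 2 → M/I on L5; bus (none); mem=98
  op11 P0: load  L5 → M/I on L5; bus (none); mem=98
  op12 P1: load  L5 → O/S on L5; bus BusRd; mem=98
  op13 P1: load  L1 → I/E on L1; bus BusRd; mem=10
  op14 P1: load  L1 → I/E on L1; bus (none); mem=10
  op15 P0: store L5 := 95 → M/I on L5; bus BusUpgr; mem=98
  op16 P1: load  L5 → O/S on L5; bus BusRd; mem=98
  op17 P0: load  L5 → O/S on L5; bus (none); mem=98
  op18 P1: store L5 := 77 → I/M on L5; bus BusUpgr Flush; mem=95

memory[L4] = 40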